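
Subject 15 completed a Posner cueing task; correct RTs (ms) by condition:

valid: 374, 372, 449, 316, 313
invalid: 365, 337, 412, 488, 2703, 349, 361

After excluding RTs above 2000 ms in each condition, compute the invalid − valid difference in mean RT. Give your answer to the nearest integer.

21 ms

invalid: exclude 2703
M(valid) = 1824/5 = 364.800
M(invalid) = 2312/6 = 385.333
Difference = 385.333 − 364.800 = 20.533 ms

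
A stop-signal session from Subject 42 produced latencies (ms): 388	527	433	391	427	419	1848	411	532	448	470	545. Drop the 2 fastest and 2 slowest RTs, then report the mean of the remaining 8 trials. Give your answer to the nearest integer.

458 ms

Sorted: 388, 391, 411, 419, 427, 433, 448, 470, 527, 532, 545, 1848
Drop lowest 2 (388, 391) and highest 2 (545, 1848)
Remaining (n=8): Σ = 3667, mean = 3667/8 = 458.375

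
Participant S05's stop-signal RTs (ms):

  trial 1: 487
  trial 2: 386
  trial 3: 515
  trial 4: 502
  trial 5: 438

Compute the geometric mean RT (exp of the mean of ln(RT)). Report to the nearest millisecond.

463 ms

ln(RT): 6.1883, 5.9558, 6.2442, 6.2186, 6.0822
Mean ln(RT) = 30.6891/5 = 6.13782
Geometric mean = exp(6.13782) = 463.04 ms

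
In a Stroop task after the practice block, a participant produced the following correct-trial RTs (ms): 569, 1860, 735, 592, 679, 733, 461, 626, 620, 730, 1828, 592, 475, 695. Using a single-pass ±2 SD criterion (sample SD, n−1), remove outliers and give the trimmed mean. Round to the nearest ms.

n = 14, ΣRT = 11195, M = 799.643
Σ(x−M)² = 2642773.21; s = √(2642773.21/13) = 450.877
Cutoffs: 799.643 ± 2·450.877 → [-102.1, 1701.4]
Outside: 1828, 1860 → excluded.
Retained (n=12): Σ = 7507, mean = 7507/12 = 625.583

626 ms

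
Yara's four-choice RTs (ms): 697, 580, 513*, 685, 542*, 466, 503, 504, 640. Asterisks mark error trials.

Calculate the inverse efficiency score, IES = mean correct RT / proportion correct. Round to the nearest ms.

Correct trials (n=7): 697, 580, 685, 466, 503, 504, 640
Mean correct RT = 4075/7 = 582.1429 ms
Proportion correct = 7/9
IES = 582.1429 / (7/9) = 748.469 ms

748 ms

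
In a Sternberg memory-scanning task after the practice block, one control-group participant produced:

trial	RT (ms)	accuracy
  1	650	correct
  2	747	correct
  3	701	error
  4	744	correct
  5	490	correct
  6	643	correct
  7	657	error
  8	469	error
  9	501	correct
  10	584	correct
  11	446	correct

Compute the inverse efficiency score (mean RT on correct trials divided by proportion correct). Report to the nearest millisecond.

Correct trials (n=8): 650, 747, 744, 490, 643, 501, 584, 446
Mean correct RT = 4805/8 = 600.6250 ms
Proportion correct = 8/11
IES = 600.6250 / (8/11) = 825.859 ms

826 ms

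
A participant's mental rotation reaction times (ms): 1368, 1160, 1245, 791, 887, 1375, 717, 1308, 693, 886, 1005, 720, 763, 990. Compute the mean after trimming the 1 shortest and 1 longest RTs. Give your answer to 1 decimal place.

Sorted: 693, 717, 720, 763, 791, 886, 887, 990, 1005, 1160, 1245, 1308, 1368, 1375
Drop lowest 1 (693) and highest 1 (1375)
Remaining (n=12): Σ = 11840, mean = 11840/12 = 986.667

986.7 ms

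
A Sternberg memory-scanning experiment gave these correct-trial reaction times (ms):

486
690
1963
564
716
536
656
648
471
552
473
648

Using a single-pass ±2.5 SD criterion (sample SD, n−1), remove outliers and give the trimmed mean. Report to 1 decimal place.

585.5 ms

n = 12, ΣRT = 8403, M = 700.250
Σ(x−M)² = 1819930.25; s = √(1819930.25/11) = 406.753
Cutoffs: 700.250 ± 2.5·406.753 → [-316.6, 1717.1]
Outside: 1963 → excluded.
Retained (n=11): Σ = 6440, mean = 6440/11 = 585.455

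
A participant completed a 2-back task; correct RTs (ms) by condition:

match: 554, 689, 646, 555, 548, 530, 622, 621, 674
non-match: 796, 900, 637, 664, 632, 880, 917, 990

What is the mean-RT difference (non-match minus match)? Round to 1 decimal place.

197.7 ms

M(match) = 5439/9 = 604.333
M(non-match) = 6416/8 = 802.000
Difference = 802.000 − 604.333 = 197.667 ms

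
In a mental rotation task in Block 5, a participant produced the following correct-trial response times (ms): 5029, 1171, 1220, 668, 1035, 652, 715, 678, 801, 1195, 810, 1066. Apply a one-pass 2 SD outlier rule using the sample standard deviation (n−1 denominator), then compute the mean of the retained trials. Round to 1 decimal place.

910.1 ms

n = 12, ΣRT = 15040, M = 1253.333
Σ(x−M)² = 16075892.67; s = √(16075892.67/11) = 1208.902
Cutoffs: 1253.333 ± 2·1208.902 → [-1164.5, 3671.1]
Outside: 5029 → excluded.
Retained (n=11): Σ = 10011, mean = 10011/11 = 910.091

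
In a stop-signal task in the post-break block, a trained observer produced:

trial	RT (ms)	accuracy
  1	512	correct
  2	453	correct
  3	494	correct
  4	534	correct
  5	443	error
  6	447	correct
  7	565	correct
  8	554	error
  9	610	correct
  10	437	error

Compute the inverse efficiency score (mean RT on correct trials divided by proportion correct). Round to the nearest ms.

738 ms

Correct trials (n=7): 512, 453, 494, 534, 447, 565, 610
Mean correct RT = 3615/7 = 516.4286 ms
Proportion correct = 7/10
IES = 516.4286 / (7/10) = 737.755 ms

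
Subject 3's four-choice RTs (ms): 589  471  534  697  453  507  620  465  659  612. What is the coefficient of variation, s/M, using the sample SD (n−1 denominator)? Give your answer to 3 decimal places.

0.155

n = 10, Σ = 5607, M = 560.7000
Σ(x−M)² = 67590.100; s = √(67590.100/9) = 86.6603
CV = 86.6603 / 560.7000 = 0.15456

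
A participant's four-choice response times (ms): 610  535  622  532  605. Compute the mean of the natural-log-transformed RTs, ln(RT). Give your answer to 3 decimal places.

6.362

ln(RT): 6.4135, 6.2823, 6.4329, 6.2766, 6.4052
Σ ln(RT) = 31.8105
Mean = 31.8105/5 = 6.36211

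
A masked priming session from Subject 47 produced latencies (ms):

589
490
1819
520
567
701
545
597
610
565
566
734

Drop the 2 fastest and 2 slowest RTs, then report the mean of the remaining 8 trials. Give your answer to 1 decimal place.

592.5 ms

Sorted: 490, 520, 545, 565, 566, 567, 589, 597, 610, 701, 734, 1819
Drop lowest 2 (490, 520) and highest 2 (734, 1819)
Remaining (n=8): Σ = 4740, mean = 4740/8 = 592.500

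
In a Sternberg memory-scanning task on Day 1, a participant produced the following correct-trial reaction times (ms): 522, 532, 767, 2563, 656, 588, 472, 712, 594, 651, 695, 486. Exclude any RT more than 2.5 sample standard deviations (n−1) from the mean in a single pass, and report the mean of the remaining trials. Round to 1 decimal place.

606.8 ms

n = 12, ΣRT = 9238, M = 769.833
Σ(x−M)² = 3602711.67; s = √(3602711.67/11) = 572.293
Cutoffs: 769.833 ± 2.5·572.293 → [-660.9, 2200.6]
Outside: 2563 → excluded.
Retained (n=11): Σ = 6675, mean = 6675/11 = 606.818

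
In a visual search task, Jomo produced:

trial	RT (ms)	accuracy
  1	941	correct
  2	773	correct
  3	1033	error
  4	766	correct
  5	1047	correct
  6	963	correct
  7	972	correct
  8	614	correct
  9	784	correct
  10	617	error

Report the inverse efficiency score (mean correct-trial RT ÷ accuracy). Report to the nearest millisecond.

1072 ms

Correct trials (n=8): 941, 773, 766, 1047, 963, 972, 614, 784
Mean correct RT = 6860/8 = 857.5000 ms
Proportion correct = 8/10
IES = 857.5000 / (8/10) = 1071.875 ms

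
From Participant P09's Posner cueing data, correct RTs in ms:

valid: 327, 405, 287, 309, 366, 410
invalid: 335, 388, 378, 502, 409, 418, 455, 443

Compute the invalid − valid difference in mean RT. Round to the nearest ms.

65 ms

M(valid) = 2104/6 = 350.667
M(invalid) = 3328/8 = 416.000
Difference = 416.000 − 350.667 = 65.333 ms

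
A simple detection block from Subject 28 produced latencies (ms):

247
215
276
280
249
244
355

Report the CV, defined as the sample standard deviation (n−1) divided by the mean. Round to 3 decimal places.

n = 7, Σ = 1866, M = 266.5714
Σ(x−M)² = 11949.714; s = √(11949.714/6) = 44.6276
CV = 44.6276 / 266.5714 = 0.16741

0.167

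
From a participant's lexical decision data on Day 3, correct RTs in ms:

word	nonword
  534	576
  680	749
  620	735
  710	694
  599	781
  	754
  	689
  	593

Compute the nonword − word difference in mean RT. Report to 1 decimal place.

67.8 ms

M(word) = 3143/5 = 628.600
M(nonword) = 5571/8 = 696.375
Difference = 696.375 − 628.600 = 67.775 ms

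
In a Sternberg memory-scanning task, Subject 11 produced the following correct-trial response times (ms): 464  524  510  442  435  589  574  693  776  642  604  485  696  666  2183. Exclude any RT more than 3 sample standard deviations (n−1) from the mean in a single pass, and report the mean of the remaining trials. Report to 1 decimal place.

578.6 ms

n = 15, ΣRT = 10283, M = 685.533
Σ(x−M)² = 2549709.73; s = √(2549709.73/14) = 426.758
Cutoffs: 685.533 ± 3·426.758 → [-594.7, 1965.8]
Outside: 2183 → excluded.
Retained (n=14): Σ = 8100, mean = 8100/14 = 578.571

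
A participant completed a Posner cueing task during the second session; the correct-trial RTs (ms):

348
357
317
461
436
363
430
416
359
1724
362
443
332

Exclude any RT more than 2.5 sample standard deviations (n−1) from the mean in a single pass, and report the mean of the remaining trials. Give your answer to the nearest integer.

n = 13, ΣRT = 6348, M = 488.308
Σ(x−M)² = 1680180.77; s = √(1680180.77/12) = 374.186
Cutoffs: 488.308 ± 2.5·374.186 → [-447.2, 1423.8]
Outside: 1724 → excluded.
Retained (n=12): Σ = 4624, mean = 4624/12 = 385.333

385 ms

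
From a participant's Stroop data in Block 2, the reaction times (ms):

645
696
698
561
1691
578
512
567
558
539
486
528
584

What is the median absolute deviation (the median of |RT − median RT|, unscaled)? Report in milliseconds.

39 ms

Sorted: 486, 512, 528, 539, 558, 561, 567, 578, 584, 645, 696, 698, 1691 → median = 567
|x − 567|: 78, 129, 131, 6, 1124, 11, 55, 0, 9, 28, 81, 39, 17
Sorted deviations: 0, 6, 9, 11, 17, 28, 39, 55, 78, 81, 129, 131, 1124 → MAD = 39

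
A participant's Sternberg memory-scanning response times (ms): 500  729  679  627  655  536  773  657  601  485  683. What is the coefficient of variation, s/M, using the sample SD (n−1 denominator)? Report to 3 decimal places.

n = 11, Σ = 6925, M = 629.5455
Σ(x−M)² = 84422.727; s = √(84422.727/10) = 91.8818
CV = 91.8818 / 629.5455 = 0.14595

0.146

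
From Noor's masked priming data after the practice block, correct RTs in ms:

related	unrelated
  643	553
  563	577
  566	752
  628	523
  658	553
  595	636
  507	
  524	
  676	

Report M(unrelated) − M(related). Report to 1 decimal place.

3.4 ms

M(related) = 5360/9 = 595.556
M(unrelated) = 3594/6 = 599.000
Difference = 599.000 − 595.556 = 3.444 ms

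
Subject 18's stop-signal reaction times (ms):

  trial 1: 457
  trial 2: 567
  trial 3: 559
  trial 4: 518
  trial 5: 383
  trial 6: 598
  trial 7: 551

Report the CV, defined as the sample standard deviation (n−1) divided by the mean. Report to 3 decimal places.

0.144

n = 7, Σ = 3633, M = 519.0000
Σ(x−M)² = 33510.000; s = √(33510.000/6) = 74.7329
CV = 74.7329 / 519.0000 = 0.14399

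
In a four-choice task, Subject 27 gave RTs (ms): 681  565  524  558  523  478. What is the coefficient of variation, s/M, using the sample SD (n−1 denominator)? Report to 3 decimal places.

0.125

n = 6, Σ = 3329, M = 554.8333
Σ(x−M)² = 23898.833; s = √(23898.833/5) = 69.1359
CV = 69.1359 / 554.8333 = 0.12461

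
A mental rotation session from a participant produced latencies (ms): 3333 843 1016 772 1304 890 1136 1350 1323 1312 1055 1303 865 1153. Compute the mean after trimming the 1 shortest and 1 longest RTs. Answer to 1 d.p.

1129.2 ms

Sorted: 772, 843, 865, 890, 1016, 1055, 1136, 1153, 1303, 1304, 1312, 1323, 1350, 3333
Drop lowest 1 (772) and highest 1 (3333)
Remaining (n=12): Σ = 13550, mean = 13550/12 = 1129.167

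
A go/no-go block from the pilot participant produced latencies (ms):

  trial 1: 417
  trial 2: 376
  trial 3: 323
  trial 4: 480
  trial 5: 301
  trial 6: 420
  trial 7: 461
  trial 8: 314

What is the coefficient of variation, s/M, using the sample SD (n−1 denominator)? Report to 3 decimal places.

0.178

n = 8, Σ = 3092, M = 386.5000
Σ(x−M)² = 33054.000; s = √(33054.000/7) = 68.7168
CV = 68.7168 / 386.5000 = 0.17779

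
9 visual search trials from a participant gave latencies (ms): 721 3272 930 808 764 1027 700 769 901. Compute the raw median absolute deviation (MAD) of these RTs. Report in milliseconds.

93 ms

Sorted: 700, 721, 764, 769, 808, 901, 930, 1027, 3272 → median = 808
|x − 808|: 87, 2464, 122, 0, 44, 219, 108, 39, 93
Sorted deviations: 0, 39, 44, 87, 93, 108, 122, 219, 2464 → MAD = 93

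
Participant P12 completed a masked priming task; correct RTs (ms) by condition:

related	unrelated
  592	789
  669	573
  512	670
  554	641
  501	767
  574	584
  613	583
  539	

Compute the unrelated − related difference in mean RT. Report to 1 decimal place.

M(related) = 4554/8 = 569.250
M(unrelated) = 4607/7 = 658.143
Difference = 658.143 − 569.250 = 88.893 ms

88.9 ms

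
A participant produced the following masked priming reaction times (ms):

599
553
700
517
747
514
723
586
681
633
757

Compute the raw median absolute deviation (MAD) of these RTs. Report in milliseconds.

Sorted: 514, 517, 553, 586, 599, 633, 681, 700, 723, 747, 757 → median = 633
|x − 633|: 34, 80, 67, 116, 114, 119, 90, 47, 48, 0, 124
Sorted deviations: 0, 34, 47, 48, 67, 80, 90, 114, 116, 119, 124 → MAD = 80

80 ms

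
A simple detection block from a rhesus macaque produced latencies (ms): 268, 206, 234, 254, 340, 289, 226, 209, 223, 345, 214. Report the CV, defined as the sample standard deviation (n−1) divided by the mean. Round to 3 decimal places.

0.196

n = 11, Σ = 2808, M = 255.2727
Σ(x−M)² = 25154.182; s = √(25154.182/10) = 50.1539
CV = 50.1539 / 255.2727 = 0.19647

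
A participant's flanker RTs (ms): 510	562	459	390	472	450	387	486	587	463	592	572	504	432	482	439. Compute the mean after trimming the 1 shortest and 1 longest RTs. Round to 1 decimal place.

Sorted: 387, 390, 432, 439, 450, 459, 463, 472, 482, 486, 504, 510, 562, 572, 587, 592
Drop lowest 1 (387) and highest 1 (592)
Remaining (n=14): Σ = 6808, mean = 6808/14 = 486.286

486.3 ms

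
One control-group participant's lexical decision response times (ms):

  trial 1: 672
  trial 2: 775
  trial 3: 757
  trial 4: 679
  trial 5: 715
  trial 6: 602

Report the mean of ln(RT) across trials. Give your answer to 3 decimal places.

ln(RT): 6.5103, 6.6529, 6.6294, 6.5206, 6.5723, 6.4003
Σ ln(RT) = 39.2856
Mean = 39.2856/6 = 6.54761

6.548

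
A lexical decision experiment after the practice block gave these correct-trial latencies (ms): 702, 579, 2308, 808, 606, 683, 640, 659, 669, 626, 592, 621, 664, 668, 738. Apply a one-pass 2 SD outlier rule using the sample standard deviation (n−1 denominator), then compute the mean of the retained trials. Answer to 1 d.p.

n = 15, ΣRT = 11563, M = 770.867
Σ(x−M)² = 2579153.73; s = √(2579153.73/14) = 429.215
Cutoffs: 770.867 ± 2·429.215 → [-87.6, 1629.3]
Outside: 2308 → excluded.
Retained (n=14): Σ = 9255, mean = 9255/14 = 661.071

661.1 ms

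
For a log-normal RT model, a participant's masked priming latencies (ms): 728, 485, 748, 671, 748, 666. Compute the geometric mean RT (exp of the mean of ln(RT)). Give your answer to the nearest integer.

ln(RT): 6.5903, 6.1841, 6.6174, 6.5088, 6.6174, 6.5013
Mean ln(RT) = 39.0193/6 = 6.50322
Geometric mean = exp(6.50322) = 667.29 ms

667 ms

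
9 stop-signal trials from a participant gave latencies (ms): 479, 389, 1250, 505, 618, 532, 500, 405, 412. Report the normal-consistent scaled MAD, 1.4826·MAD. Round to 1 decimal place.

Sorted: 389, 405, 412, 479, 500, 505, 532, 618, 1250 → median = 500
|x − 500| sorted: 0, 5, 21, 32, 88, 95, 111, 118, 750 → MAD = 88
Robust SD ≈ 1.4826 × 88 = 130.469

130.5 ms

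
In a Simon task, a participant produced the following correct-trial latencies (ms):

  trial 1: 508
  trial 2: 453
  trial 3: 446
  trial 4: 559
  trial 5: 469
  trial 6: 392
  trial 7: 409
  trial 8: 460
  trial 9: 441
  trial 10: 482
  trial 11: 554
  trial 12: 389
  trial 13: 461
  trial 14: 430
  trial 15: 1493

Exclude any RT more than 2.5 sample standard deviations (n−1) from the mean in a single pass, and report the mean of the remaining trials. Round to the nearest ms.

n = 15, ΣRT = 7946, M = 529.733
Σ(x−M)² = 1029426.93; s = √(1029426.93/14) = 271.165
Cutoffs: 529.733 ± 2.5·271.165 → [-148.2, 1207.6]
Outside: 1493 → excluded.
Retained (n=14): Σ = 6453, mean = 6453/14 = 460.929

461 ms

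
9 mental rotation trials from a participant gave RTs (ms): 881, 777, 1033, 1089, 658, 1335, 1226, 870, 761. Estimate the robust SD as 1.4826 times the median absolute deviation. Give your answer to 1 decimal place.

225.4 ms

Sorted: 658, 761, 777, 870, 881, 1033, 1089, 1226, 1335 → median = 881
|x − 881| sorted: 0, 11, 104, 120, 152, 208, 223, 345, 454 → MAD = 152
Robust SD ≈ 1.4826 × 152 = 225.355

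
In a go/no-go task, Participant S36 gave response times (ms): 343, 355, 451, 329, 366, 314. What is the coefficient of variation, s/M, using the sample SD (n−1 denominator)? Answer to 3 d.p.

0.135

n = 6, Σ = 2158, M = 359.6667
Σ(x−M)² = 11707.333; s = √(11707.333/5) = 48.3887
CV = 48.3887 / 359.6667 = 0.13454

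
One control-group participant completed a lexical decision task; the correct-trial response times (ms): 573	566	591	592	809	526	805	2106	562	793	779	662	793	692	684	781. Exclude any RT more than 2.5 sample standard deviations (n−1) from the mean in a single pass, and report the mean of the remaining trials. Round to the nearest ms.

681 ms

n = 16, ΣRT = 12314, M = 769.625
Σ(x−M)² = 2060993.75; s = √(2060993.75/15) = 370.674
Cutoffs: 769.625 ± 2.5·370.674 → [-157.1, 1696.3]
Outside: 2106 → excluded.
Retained (n=15): Σ = 10208, mean = 10208/15 = 680.533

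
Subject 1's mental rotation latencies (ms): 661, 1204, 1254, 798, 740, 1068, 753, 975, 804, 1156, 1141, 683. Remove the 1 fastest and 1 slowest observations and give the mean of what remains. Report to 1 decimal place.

932.2 ms

Sorted: 661, 683, 740, 753, 798, 804, 975, 1068, 1141, 1156, 1204, 1254
Drop lowest 1 (661) and highest 1 (1254)
Remaining (n=10): Σ = 9322, mean = 9322/10 = 932.200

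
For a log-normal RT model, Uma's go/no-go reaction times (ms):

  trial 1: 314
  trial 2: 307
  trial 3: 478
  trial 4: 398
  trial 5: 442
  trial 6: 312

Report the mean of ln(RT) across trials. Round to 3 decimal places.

5.911

ln(RT): 5.7494, 5.7268, 6.1696, 5.9865, 6.0913, 5.7430
Σ ln(RT) = 35.4666
Mean = 35.4666/6 = 5.91110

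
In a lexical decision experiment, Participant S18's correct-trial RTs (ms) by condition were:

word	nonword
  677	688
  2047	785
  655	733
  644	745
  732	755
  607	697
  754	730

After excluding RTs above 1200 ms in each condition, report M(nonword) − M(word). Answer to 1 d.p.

55.1 ms

word: exclude 2047
M(word) = 4069/6 = 678.167
M(nonword) = 5133/7 = 733.286
Difference = 733.286 − 678.167 = 55.119 ms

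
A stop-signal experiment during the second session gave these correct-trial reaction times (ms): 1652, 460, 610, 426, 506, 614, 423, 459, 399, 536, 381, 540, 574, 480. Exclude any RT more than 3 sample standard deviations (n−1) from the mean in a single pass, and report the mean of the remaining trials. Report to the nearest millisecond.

493 ms

n = 14, ΣRT = 8060, M = 575.714
Σ(x−M)² = 1319798.86; s = √(1319798.86/13) = 318.627
Cutoffs: 575.714 ± 3·318.627 → [-380.2, 1531.6]
Outside: 1652 → excluded.
Retained (n=13): Σ = 6408, mean = 6408/13 = 492.923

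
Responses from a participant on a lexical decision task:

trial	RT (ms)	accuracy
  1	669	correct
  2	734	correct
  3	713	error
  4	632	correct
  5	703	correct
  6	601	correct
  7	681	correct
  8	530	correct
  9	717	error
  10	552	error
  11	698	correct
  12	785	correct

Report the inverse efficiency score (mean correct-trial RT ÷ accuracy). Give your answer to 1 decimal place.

893.8 ms

Correct trials (n=9): 669, 734, 632, 703, 601, 681, 530, 698, 785
Mean correct RT = 6033/9 = 670.3333 ms
Proportion correct = 9/12
IES = 670.3333 / (9/12) = 893.778 ms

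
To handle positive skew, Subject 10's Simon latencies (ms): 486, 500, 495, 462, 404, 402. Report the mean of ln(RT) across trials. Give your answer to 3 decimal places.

6.123

ln(RT): 6.1862, 6.2146, 6.2046, 6.1356, 6.0014, 5.9965
Σ ln(RT) = 36.7388
Mean = 36.7388/6 = 6.12313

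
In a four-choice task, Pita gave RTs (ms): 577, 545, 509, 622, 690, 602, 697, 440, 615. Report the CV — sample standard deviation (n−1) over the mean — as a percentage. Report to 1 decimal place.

14.0%

n = 9, Σ = 5297, M = 588.5556
Σ(x−M)² = 54478.222; s = √(54478.222/8) = 82.5214
CV = 82.5214 / 588.5556 = 0.14021 = 14.021%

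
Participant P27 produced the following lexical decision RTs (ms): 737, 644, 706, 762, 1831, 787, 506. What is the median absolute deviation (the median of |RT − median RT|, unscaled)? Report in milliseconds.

Sorted: 506, 644, 706, 737, 762, 787, 1831 → median = 737
|x − 737|: 0, 93, 31, 25, 1094, 50, 231
Sorted deviations: 0, 25, 31, 50, 93, 231, 1094 → MAD = 50

50 ms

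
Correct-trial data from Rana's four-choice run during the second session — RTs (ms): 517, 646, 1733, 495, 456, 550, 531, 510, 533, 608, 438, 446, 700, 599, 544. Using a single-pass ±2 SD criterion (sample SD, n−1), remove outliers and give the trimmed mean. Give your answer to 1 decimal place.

540.9 ms

n = 15, ΣRT = 9306, M = 620.400
Σ(x−M)² = 1401223.60; s = √(1401223.60/14) = 316.366
Cutoffs: 620.400 ± 2·316.366 → [-12.3, 1253.1]
Outside: 1733 → excluded.
Retained (n=14): Σ = 7573, mean = 7573/14 = 540.929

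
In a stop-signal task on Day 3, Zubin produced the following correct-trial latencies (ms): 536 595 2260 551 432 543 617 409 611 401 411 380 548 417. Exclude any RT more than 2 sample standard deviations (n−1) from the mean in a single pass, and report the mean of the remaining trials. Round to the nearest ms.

n = 14, ΣRT = 8711, M = 622.214
Σ(x−M)² = 2983492.36; s = √(2983492.36/13) = 479.061
Cutoffs: 622.214 ± 2·479.061 → [-335.9, 1580.3]
Outside: 2260 → excluded.
Retained (n=13): Σ = 6451, mean = 6451/13 = 496.231

496 ms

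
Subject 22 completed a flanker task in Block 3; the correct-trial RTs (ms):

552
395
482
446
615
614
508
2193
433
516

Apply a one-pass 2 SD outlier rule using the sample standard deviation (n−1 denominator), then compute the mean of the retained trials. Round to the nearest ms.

507 ms

n = 10, ΣRT = 6754, M = 675.400
Σ(x−M)² = 2606596.40; s = √(2606596.40/9) = 538.165
Cutoffs: 675.400 ± 2·538.165 → [-400.9, 1751.7]
Outside: 2193 → excluded.
Retained (n=9): Σ = 4561, mean = 4561/9 = 506.778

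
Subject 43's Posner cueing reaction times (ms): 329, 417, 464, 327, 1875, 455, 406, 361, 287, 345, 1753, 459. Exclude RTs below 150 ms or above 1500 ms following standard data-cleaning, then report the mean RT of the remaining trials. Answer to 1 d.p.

Excluded: 1753, 1875
Retained (n=10): Σ = 3850
Mean = 3850/10 = 385.0000

385.0 ms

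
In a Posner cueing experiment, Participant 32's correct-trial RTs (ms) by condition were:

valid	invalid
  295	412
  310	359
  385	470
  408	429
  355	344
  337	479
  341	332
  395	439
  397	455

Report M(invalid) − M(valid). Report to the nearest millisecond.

M(valid) = 3223/9 = 358.111
M(invalid) = 3719/9 = 413.222
Difference = 413.222 − 358.111 = 55.111 ms

55 ms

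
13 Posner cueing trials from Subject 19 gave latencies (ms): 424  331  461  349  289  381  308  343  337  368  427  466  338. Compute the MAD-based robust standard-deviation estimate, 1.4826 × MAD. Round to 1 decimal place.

47.4 ms

Sorted: 289, 308, 331, 337, 338, 343, 349, 368, 381, 424, 427, 461, 466 → median = 349
|x − 349| sorted: 0, 6, 11, 12, 18, 19, 32, 41, 60, 75, 78, 112, 117 → MAD = 32
Robust SD ≈ 1.4826 × 32 = 47.443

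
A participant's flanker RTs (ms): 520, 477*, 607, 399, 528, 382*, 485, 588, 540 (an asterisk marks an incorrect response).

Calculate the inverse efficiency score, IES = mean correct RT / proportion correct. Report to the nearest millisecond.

674 ms

Correct trials (n=7): 520, 607, 399, 528, 485, 588, 540
Mean correct RT = 3667/7 = 523.8571 ms
Proportion correct = 7/9
IES = 523.8571 / (7/9) = 673.531 ms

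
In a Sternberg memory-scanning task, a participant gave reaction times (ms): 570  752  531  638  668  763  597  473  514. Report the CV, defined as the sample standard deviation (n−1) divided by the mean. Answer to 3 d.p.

n = 9, Σ = 5506, M = 611.7778
Σ(x−M)² = 83687.556; s = √(83687.556/8) = 102.2788
CV = 102.2788 / 611.7778 = 0.16718

0.167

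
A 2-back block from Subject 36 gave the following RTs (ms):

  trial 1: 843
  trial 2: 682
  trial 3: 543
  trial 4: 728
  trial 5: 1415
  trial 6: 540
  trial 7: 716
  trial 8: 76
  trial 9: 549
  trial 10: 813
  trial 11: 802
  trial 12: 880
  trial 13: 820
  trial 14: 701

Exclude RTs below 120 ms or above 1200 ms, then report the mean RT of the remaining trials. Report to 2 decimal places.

718.08 ms

Excluded: 76, 1415
Retained (n=12): Σ = 8617
Mean = 8617/12 = 718.0833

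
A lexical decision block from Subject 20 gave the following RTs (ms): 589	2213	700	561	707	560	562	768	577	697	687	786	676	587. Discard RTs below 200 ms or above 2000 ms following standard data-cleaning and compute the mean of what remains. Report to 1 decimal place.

650.5 ms

Excluded: 2213
Retained (n=13): Σ = 8457
Mean = 8457/13 = 650.5385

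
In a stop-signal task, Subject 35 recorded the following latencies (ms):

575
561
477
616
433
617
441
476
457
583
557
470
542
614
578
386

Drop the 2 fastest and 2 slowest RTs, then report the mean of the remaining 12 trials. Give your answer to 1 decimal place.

Sorted: 386, 433, 441, 457, 470, 476, 477, 542, 557, 561, 575, 578, 583, 614, 616, 617
Drop lowest 2 (386, 433) and highest 2 (616, 617)
Remaining (n=12): Σ = 6331, mean = 6331/12 = 527.583

527.6 ms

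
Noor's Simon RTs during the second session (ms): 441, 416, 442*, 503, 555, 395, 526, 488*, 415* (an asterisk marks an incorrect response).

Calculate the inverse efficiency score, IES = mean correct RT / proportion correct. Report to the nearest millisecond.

709 ms

Correct trials (n=6): 441, 416, 503, 555, 395, 526
Mean correct RT = 2836/6 = 472.6667 ms
Proportion correct = 6/9
IES = 472.6667 / (6/9) = 709.000 ms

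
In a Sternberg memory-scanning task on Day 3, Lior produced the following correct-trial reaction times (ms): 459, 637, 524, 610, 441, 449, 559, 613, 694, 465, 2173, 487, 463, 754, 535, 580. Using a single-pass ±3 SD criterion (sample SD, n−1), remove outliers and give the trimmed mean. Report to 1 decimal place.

551.3 ms

n = 16, ΣRT = 10443, M = 652.688
Σ(x−M)² = 2593911.44; s = √(2593911.44/15) = 415.845
Cutoffs: 652.688 ± 3·415.845 → [-594.8, 1900.2]
Outside: 2173 → excluded.
Retained (n=15): Σ = 8270, mean = 8270/15 = 551.333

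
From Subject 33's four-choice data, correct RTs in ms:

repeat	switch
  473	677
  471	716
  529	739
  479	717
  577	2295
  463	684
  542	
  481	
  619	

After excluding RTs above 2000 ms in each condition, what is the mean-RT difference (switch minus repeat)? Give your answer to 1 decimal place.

191.7 ms

switch: exclude 2295
M(repeat) = 4634/9 = 514.889
M(switch) = 3533/5 = 706.600
Difference = 706.600 − 514.889 = 191.711 ms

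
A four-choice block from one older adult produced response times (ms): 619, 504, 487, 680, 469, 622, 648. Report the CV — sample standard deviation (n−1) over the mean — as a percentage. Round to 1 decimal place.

n = 7, Σ = 4029, M = 575.5714
Σ(x−M)² = 44517.714; s = √(44517.714/6) = 86.1372
CV = 86.1372 / 575.5714 = 0.14966 = 14.966%

15.0%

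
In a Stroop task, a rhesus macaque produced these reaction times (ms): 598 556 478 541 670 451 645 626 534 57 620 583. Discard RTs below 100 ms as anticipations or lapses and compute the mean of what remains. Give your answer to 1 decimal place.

572.9 ms

Excluded: 57
Retained (n=11): Σ = 6302
Mean = 6302/11 = 572.9091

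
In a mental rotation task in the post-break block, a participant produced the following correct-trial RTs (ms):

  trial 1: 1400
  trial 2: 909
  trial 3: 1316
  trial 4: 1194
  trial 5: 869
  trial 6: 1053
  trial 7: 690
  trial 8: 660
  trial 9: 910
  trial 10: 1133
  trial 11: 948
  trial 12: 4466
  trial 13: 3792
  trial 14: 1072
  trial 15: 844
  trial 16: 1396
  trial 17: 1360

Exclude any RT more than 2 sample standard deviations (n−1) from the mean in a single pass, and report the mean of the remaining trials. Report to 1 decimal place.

n = 17, ΣRT = 24012, M = 1412.471
Σ(x−M)² = 17798048.24; s = √(17798048.24/16) = 1054.693
Cutoffs: 1412.471 ± 2·1054.693 → [-696.9, 3521.9]
Outside: 3792, 4466 → excluded.
Retained (n=15): Σ = 15754, mean = 15754/15 = 1050.267

1050.3 ms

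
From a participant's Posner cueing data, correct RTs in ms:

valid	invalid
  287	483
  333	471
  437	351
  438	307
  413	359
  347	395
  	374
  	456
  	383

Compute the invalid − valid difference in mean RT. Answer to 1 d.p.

21.8 ms

M(valid) = 2255/6 = 375.833
M(invalid) = 3579/9 = 397.667
Difference = 397.667 − 375.833 = 21.833 ms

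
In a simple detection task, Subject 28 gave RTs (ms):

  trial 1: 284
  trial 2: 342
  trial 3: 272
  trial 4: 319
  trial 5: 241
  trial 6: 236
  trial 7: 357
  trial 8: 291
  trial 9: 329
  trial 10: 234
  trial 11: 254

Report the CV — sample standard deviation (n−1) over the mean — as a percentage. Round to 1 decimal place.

n = 11, Σ = 3159, M = 287.1818
Σ(x−M)² = 19577.636; s = √(19577.636/10) = 44.2466
CV = 44.2466 / 287.1818 = 0.15407 = 15.407%

15.4%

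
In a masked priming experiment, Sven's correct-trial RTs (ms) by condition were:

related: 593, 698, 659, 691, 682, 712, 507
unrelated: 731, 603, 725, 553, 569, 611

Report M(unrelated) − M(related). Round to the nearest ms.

-17 ms

M(related) = 4542/7 = 648.857
M(unrelated) = 3792/6 = 632.000
Difference = 632.000 − 648.857 = -16.857 ms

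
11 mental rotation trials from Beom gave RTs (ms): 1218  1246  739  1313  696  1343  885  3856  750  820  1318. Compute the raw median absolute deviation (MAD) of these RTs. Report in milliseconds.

333 ms

Sorted: 696, 739, 750, 820, 885, 1218, 1246, 1313, 1318, 1343, 3856 → median = 1218
|x − 1218|: 0, 28, 479, 95, 522, 125, 333, 2638, 468, 398, 100
Sorted deviations: 0, 28, 95, 100, 125, 333, 398, 468, 479, 522, 2638 → MAD = 333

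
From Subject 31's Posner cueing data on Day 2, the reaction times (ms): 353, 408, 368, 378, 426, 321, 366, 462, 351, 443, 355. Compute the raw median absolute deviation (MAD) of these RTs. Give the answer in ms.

17 ms

Sorted: 321, 351, 353, 355, 366, 368, 378, 408, 426, 443, 462 → median = 368
|x − 368|: 15, 40, 0, 10, 58, 47, 2, 94, 17, 75, 13
Sorted deviations: 0, 2, 10, 13, 15, 17, 40, 47, 58, 75, 94 → MAD = 17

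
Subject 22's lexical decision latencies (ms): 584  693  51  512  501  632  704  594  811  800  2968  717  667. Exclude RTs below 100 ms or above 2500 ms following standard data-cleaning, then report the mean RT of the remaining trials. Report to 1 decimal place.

Excluded: 51, 2968
Retained (n=11): Σ = 7215
Mean = 7215/11 = 655.9091

655.9 ms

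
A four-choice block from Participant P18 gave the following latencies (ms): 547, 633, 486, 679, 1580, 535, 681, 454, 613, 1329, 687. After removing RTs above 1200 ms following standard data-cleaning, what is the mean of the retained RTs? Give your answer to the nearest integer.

591 ms

Excluded: 1329, 1580
Retained (n=9): Σ = 5315
Mean = 5315/9 = 590.5556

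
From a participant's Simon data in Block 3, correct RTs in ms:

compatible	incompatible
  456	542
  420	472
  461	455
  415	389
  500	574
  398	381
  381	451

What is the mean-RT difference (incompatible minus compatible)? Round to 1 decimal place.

33.3 ms

M(compatible) = 3031/7 = 433.000
M(incompatible) = 3264/7 = 466.286
Difference = 466.286 − 433.000 = 33.286 ms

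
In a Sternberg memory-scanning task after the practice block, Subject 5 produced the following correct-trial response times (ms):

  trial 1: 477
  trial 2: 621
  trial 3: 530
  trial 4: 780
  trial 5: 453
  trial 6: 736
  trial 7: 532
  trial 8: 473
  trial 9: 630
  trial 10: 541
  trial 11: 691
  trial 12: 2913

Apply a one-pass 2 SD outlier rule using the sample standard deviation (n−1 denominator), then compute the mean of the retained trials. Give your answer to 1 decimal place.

n = 12, ΣRT = 9377, M = 781.417
Σ(x−M)² = 5081414.92; s = √(5081414.92/11) = 679.667
Cutoffs: 781.417 ± 2·679.667 → [-577.9, 2140.8]
Outside: 2913 → excluded.
Retained (n=11): Σ = 6464, mean = 6464/11 = 587.636

587.6 ms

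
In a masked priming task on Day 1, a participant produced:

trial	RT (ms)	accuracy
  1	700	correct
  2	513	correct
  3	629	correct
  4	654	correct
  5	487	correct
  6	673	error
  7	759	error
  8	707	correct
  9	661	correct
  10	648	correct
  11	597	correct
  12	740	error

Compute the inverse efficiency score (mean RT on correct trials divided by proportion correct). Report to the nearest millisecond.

829 ms

Correct trials (n=9): 700, 513, 629, 654, 487, 707, 661, 648, 597
Mean correct RT = 5596/9 = 621.7778 ms
Proportion correct = 9/12
IES = 621.7778 / (9/12) = 829.037 ms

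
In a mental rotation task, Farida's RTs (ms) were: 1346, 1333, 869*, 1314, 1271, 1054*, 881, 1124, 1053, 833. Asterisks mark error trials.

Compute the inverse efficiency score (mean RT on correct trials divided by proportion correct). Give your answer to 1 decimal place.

Correct trials (n=8): 1346, 1333, 1314, 1271, 881, 1124, 1053, 833
Mean correct RT = 9155/8 = 1144.3750 ms
Proportion correct = 8/10
IES = 1144.3750 / (8/10) = 1430.469 ms

1430.5 ms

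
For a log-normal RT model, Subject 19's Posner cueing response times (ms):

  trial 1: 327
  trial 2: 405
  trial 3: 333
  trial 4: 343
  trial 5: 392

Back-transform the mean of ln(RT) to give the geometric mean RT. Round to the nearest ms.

ln(RT): 5.7900, 6.0039, 5.8081, 5.8377, 5.9713
Mean ln(RT) = 29.4110/5 = 5.88220
Geometric mean = exp(5.88220) = 358.60 ms

359 ms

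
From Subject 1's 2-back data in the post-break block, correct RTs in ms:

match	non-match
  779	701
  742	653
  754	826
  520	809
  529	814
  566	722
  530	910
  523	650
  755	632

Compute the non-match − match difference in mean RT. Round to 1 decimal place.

113.2 ms

M(match) = 5698/9 = 633.111
M(non-match) = 6717/9 = 746.333
Difference = 746.333 − 633.111 = 113.222 ms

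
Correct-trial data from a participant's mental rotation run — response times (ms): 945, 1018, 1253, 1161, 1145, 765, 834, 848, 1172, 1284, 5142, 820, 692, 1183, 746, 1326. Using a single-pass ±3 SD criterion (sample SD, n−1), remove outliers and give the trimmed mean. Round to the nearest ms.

1013 ms

n = 16, ΣRT = 20334, M = 1270.875
Σ(x−M)² = 16644165.75; s = √(16644165.75/15) = 1053.381
Cutoffs: 1270.875 ± 3·1053.381 → [-1889.3, 4431.0]
Outside: 5142 → excluded.
Retained (n=15): Σ = 15192, mean = 15192/15 = 1012.800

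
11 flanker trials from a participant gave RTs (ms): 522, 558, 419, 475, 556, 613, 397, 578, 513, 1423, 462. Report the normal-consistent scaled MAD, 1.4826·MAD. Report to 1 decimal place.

83.0 ms

Sorted: 397, 419, 462, 475, 513, 522, 556, 558, 578, 613, 1423 → median = 522
|x − 522| sorted: 0, 9, 34, 36, 47, 56, 60, 91, 103, 125, 901 → MAD = 56
Robust SD ≈ 1.4826 × 56 = 83.026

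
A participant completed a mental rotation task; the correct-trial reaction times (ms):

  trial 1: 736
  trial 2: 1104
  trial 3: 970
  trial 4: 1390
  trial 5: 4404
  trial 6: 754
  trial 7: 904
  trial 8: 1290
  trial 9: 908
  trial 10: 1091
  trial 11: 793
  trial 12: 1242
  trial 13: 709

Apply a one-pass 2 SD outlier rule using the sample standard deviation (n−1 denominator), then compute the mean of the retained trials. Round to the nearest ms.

n = 13, ΣRT = 16295, M = 1253.462
Σ(x−M)² = 11342243.23; s = √(11342243.23/12) = 972.207
Cutoffs: 1253.462 ± 2·972.207 → [-691.0, 3197.9]
Outside: 4404 → excluded.
Retained (n=12): Σ = 11891, mean = 11891/12 = 990.917

991 ms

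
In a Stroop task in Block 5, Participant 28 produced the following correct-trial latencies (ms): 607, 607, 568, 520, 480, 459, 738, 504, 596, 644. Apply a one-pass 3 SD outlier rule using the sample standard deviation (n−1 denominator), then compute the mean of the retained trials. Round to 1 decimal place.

n = 10, ΣRT = 5723, M = 572.300
Σ(x−M)² = 64342.10; s = √(64342.10/9) = 84.552
Cutoffs: 572.300 ± 3·84.552 → [318.6, 826.0]
No RTs fall outside the cutoffs; all 10 retained. Mean = 5723/10 = 572.300

572.3 ms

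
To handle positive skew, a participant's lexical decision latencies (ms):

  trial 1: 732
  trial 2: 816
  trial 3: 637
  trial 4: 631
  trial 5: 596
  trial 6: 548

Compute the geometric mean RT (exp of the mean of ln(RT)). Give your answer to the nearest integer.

654 ms

ln(RT): 6.5958, 6.7044, 6.4568, 6.4473, 6.3902, 6.3063
Mean ln(RT) = 38.9008/6 = 6.48346
Geometric mean = exp(6.48346) = 654.23 ms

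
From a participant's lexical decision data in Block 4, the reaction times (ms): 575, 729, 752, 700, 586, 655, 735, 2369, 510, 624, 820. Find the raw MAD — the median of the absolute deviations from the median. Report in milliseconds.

76 ms

Sorted: 510, 575, 586, 624, 655, 700, 729, 735, 752, 820, 2369 → median = 700
|x − 700|: 125, 29, 52, 0, 114, 45, 35, 1669, 190, 76, 120
Sorted deviations: 0, 29, 35, 45, 52, 76, 114, 120, 125, 190, 1669 → MAD = 76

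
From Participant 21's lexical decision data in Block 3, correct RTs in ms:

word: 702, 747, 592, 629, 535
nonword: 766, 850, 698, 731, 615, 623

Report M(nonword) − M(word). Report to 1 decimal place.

M(word) = 3205/5 = 641.000
M(nonword) = 4283/6 = 713.833
Difference = 713.833 − 641.000 = 72.833 ms

72.8 ms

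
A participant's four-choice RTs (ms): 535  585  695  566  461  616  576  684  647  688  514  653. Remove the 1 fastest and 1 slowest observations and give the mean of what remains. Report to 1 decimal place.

Sorted: 461, 514, 535, 566, 576, 585, 616, 647, 653, 684, 688, 695
Drop lowest 1 (461) and highest 1 (695)
Remaining (n=10): Σ = 6064, mean = 6064/10 = 606.400

606.4 ms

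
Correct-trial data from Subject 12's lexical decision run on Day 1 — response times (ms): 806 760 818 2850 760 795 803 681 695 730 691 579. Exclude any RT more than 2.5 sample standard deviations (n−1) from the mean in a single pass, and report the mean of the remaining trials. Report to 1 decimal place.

738.0 ms

n = 12, ΣRT = 10968, M = 914.000
Σ(x−M)² = 4140950.00; s = √(4140950.00/11) = 613.555
Cutoffs: 914.000 ± 2.5·613.555 → [-619.9, 2447.9]
Outside: 2850 → excluded.
Retained (n=11): Σ = 8118, mean = 8118/11 = 738.000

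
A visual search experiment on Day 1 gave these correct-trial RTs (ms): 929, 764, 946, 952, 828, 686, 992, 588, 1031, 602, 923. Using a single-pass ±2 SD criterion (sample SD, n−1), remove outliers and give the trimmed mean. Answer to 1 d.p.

840.1 ms

n = 11, ΣRT = 9241, M = 840.091
Σ(x−M)² = 247958.91; s = √(247958.91/10) = 157.467
Cutoffs: 840.091 ± 2·157.467 → [525.2, 1155.0]
No RTs fall outside the cutoffs; all 11 retained. Mean = 9241/11 = 840.091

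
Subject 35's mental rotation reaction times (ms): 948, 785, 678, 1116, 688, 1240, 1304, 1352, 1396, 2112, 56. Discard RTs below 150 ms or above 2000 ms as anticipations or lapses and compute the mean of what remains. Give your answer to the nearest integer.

1056 ms

Excluded: 56, 2112
Retained (n=9): Σ = 9507
Mean = 9507/9 = 1056.3333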